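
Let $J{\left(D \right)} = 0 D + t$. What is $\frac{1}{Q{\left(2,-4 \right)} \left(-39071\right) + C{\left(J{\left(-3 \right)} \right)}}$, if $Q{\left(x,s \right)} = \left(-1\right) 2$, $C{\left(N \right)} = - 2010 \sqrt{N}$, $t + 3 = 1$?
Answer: $\frac{39071}{3057126182} + \frac{1005 i \sqrt{2}}{3057126182} \approx 1.278 \cdot 10^{-5} + 4.6491 \cdot 10^{-7} i$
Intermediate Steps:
$t = -2$ ($t = -3 + 1 = -2$)
$J{\left(D \right)} = -2$ ($J{\left(D \right)} = 0 D - 2 = 0 - 2 = -2$)
$Q{\left(x,s \right)} = -2$
$\frac{1}{Q{\left(2,-4 \right)} \left(-39071\right) + C{\left(J{\left(-3 \right)} \right)}} = \frac{1}{\left(-2\right) \left(-39071\right) - 2010 \sqrt{-2}} = \frac{1}{78142 - 2010 i \sqrt{2}}$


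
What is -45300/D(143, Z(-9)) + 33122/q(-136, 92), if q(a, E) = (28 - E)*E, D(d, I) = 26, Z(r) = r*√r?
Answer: -66896893/38272 ≈ -1747.9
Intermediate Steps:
Z(r) = r^(3/2)
q(a, E) = E*(28 - E)
-45300/D(143, Z(-9)) + 33122/q(-136, 92) = -45300/26 + 33122/((92*(28 - 1*92))) = -45300*1/26 + 33122/((92*(28 - 92))) = -22650/13 + 33122/((92*(-64))) = -22650/13 + 33122/(-5888) = -22650/13 + 33122*(-1/5888) = -22650/13 - 16561/2944 = -66896893/38272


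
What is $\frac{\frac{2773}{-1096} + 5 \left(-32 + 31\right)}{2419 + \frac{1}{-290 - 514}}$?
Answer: $- \frac{1658853}{532895750} \approx -0.0031129$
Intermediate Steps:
$\frac{\frac{2773}{-1096} + 5 \left(-32 + 31\right)}{2419 + \frac{1}{-290 - 514}} = \frac{2773 \left(- \frac{1}{1096}\right) + 5 \left(-1\right)}{2419 + \frac{1}{-804}} = \frac{- \frac{2773}{1096} - 5}{2419 - \frac{1}{804}} = - \frac{8253}{1096 \cdot \frac{1944875}{804}} = \left(- \frac{8253}{1096}\right) \frac{804}{1944875} = - \frac{1658853}{532895750}$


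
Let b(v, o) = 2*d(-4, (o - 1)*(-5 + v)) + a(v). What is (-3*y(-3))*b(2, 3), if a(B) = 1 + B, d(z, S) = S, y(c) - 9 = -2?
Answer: 189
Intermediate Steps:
y(c) = 7 (y(c) = 9 - 2 = 7)
b(v, o) = 1 + v + 2*(-1 + o)*(-5 + v) (b(v, o) = 2*((o - 1)*(-5 + v)) + (1 + v) = 2*((-1 + o)*(-5 + v)) + (1 + v) = 2*(-1 + o)*(-5 + v) + (1 + v) = 1 + v + 2*(-1 + o)*(-5 + v))
(-3*y(-3))*b(2, 3) = (-3*7)*(11 - 1*2 - 10*3 + 2*3*2) = -21*(11 - 2 - 30 + 12) = -21*(-9) = 189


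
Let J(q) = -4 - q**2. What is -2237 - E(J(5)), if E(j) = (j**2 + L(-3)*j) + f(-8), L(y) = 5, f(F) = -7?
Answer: -2926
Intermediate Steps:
E(j) = -7 + j**2 + 5*j (E(j) = (j**2 + 5*j) - 7 = -7 + j**2 + 5*j)
-2237 - E(J(5)) = -2237 - (-7 + (-4 - 1*5**2)**2 + 5*(-4 - 1*5**2)) = -2237 - (-7 + (-4 - 1*25)**2 + 5*(-4 - 1*25)) = -2237 - (-7 + (-4 - 25)**2 + 5*(-4 - 25)) = -2237 - (-7 + (-29)**2 + 5*(-29)) = -2237 - (-7 + 841 - 145) = -2237 - 1*689 = -2237 - 689 = -2926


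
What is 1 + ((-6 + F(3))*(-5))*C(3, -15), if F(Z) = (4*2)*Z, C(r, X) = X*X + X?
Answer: -18899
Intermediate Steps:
C(r, X) = X + X**2 (C(r, X) = X**2 + X = X + X**2)
F(Z) = 8*Z
1 + ((-6 + F(3))*(-5))*C(3, -15) = 1 + ((-6 + 8*3)*(-5))*(-15*(1 - 15)) = 1 + ((-6 + 24)*(-5))*(-15*(-14)) = 1 + (18*(-5))*210 = 1 - 90*210 = 1 - 18900 = -18899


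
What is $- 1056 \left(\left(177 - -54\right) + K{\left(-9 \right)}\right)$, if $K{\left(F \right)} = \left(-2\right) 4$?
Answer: $-235488$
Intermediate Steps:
$K{\left(F \right)} = -8$
$- 1056 \left(\left(177 - -54\right) + K{\left(-9 \right)}\right) = - 1056 \left(\left(177 - -54\right) - 8\right) = - 1056 \left(\left(177 + 54\right) - 8\right) = - 1056 \left(231 - 8\right) = \left(-1056\right) 223 = -235488$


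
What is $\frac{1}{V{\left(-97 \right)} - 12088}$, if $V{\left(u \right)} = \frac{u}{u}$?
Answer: $- \frac{1}{12087} \approx -8.2733 \cdot 10^{-5}$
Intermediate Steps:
$V{\left(u \right)} = 1$
$\frac{1}{V{\left(-97 \right)} - 12088} = \frac{1}{1 - 12088} = \frac{1}{-12087} = - \frac{1}{12087}$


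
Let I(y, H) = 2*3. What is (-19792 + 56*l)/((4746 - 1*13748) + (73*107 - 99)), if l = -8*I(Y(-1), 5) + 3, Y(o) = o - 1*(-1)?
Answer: 11156/645 ≈ 17.296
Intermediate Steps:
Y(o) = 1 + o (Y(o) = o + 1 = 1 + o)
I(y, H) = 6
l = -45 (l = -8*6 + 3 = -48 + 3 = -45)
(-19792 + 56*l)/((4746 - 1*13748) + (73*107 - 99)) = (-19792 + 56*(-45))/((4746 - 1*13748) + (73*107 - 99)) = (-19792 - 2520)/((4746 - 13748) + (7811 - 99)) = -22312/(-9002 + 7712) = -22312/(-1290) = -22312*(-1/1290) = 11156/645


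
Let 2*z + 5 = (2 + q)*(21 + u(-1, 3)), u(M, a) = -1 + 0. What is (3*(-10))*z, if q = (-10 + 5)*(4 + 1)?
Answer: 6975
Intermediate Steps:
q = -25 (q = -5*5 = -25)
u(M, a) = -1
z = -465/2 (z = -5/2 + ((2 - 25)*(21 - 1))/2 = -5/2 + (-23*20)/2 = -5/2 + (½)*(-460) = -5/2 - 230 = -465/2 ≈ -232.50)
(3*(-10))*z = (3*(-10))*(-465/2) = -30*(-465/2) = 6975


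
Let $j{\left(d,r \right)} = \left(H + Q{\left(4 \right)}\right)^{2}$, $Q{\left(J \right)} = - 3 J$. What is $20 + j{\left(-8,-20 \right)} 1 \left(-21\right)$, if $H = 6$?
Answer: $-736$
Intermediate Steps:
$j{\left(d,r \right)} = 36$ ($j{\left(d,r \right)} = \left(6 - 12\right)^{2} = \left(-6\right)^{2} = 36$)
$20 + j{\left(-8,-20 \right)} 1 \left(-21\right) = 20 + 36 \cdot 1 \left(-21\right) = 20 + 36 \left(-21\right) = 20 - 756 = -736$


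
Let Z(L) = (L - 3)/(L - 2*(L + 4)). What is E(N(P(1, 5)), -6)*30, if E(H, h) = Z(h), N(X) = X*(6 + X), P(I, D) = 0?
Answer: 135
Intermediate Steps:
Z(L) = (-3 + L)/(-8 - L) (Z(L) = (-3 + L)/(L - 2*(4 + L)) = (-3 + L)/(L + (-8 - 2*L)) = (-3 + L)/(-8 - L))
E(H, h) = (3 - h)/(8 + h)
E(N(P(1, 5)), -6)*30 = ((3 - 1*(-6))/(8 - 6))*30 = ((3 + 6)/2)*30 = ((1/2)*9)*30 = (9/2)*30 = 135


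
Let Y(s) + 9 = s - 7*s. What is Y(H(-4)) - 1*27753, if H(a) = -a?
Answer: -27786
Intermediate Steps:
Y(s) = -9 - 6*s (Y(s) = -9 + (s - 7*s) = -9 - 6*s)
Y(H(-4)) - 1*27753 = (-9 - (-6)*(-4)) - 1*27753 = (-9 - 6*4) - 27753 = (-9 - 24) - 27753 = -33 - 27753 = -27786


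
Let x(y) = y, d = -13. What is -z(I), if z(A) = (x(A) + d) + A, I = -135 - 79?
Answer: 441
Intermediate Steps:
I = -214
z(A) = -13 + 2*A (z(A) = (A - 13) + A = (-13 + A) + A = -13 + 2*A)
-z(I) = -(-13 + 2*(-214)) = -(-13 - 428) = -1*(-441) = 441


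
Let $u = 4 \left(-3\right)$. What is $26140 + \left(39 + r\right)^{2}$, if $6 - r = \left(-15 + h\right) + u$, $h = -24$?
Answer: $35356$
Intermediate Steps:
$u = -12$
$r = 57$ ($r = 6 - \left(\left(-15 - 24\right) - 12\right) = 6 - \left(-39 - 12\right) = 6 - -51 = 6 + 51 = 57$)
$26140 + \left(39 + r\right)^{2} = 26140 + \left(39 + 57\right)^{2} = 26140 + 96^{2} = 26140 + 9216 = 35356$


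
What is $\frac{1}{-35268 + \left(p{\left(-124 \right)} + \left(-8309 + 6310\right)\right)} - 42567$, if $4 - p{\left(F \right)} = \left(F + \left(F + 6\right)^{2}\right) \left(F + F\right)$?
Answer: $- \frac{144095126678}{3385137} \approx -42567.0$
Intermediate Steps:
$p{\left(F \right)} = 4 - 2 F \left(F + \left(6 + F\right)^{2}\right)$ ($p{\left(F \right)} = 4 - \left(F + \left(F + 6\right)^{2}\right) \left(F + F\right) = 4 - \left(F + \left(6 + F\right)^{2}\right) 2 F = 4 - 2 F \left(F + \left(6 + F\right)^{2}\right)$)
$\frac{1}{-35268 + \left(p{\left(-124 \right)} + \left(-8309 + 6310\right)\right)} - 42567 = \frac{1}{-35268 + \left(\left(4 - 2 \left(-124\right)^{2} - - 248 \left(6 - 124\right)^{2}\right) + \left(-8309 + 6310\right)\right)} - 42567 = \frac{1}{-35268 - -3420405} - 42567 = \frac{1}{-35268 + \left(\left(4 - 30752 + 3453152\right) - 1999\right)} - 42567 = \frac{1}{-35268 + \left(3422404 - 1999\right)} - 42567 = \frac{1}{-35268 + 3420405} - 42567 = \frac{1}{3385137} - 42567 = - \frac{144095126678}{3385137}$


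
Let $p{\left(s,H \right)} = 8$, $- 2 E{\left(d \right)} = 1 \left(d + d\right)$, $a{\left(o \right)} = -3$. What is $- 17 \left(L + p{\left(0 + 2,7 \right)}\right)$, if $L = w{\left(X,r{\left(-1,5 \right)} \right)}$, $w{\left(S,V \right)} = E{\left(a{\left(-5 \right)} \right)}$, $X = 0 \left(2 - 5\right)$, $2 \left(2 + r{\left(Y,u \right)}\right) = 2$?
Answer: $-187$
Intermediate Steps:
$r{\left(Y,u \right)} = -1$ ($r{\left(Y,u \right)} = -2 + \frac{1}{2} \cdot 2 = -2 + 1 = -1$)
$X = 0$ ($X = 0 \left(-3\right) = 0$)
$E{\left(d \right)} = - d$ ($E{\left(d \right)} = - \frac{1 \left(d + d\right)}{2} = - \frac{1 \cdot 2 d}{2} = - \frac{2 d}{2} = - d$)
$w{\left(S,V \right)} = 3$ ($w{\left(S,V \right)} = \left(-1\right) \left(-3\right) = 3$)
$L = 3$
$- 17 \left(L + p{\left(0 + 2,7 \right)}\right) = - 17 \left(3 + 8\right) = \left(-17\right) 11 = -187$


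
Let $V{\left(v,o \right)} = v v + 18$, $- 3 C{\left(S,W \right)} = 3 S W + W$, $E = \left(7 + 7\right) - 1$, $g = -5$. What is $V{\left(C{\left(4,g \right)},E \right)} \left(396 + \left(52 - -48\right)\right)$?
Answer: $\frac{2175952}{9} \approx 2.4177 \cdot 10^{5}$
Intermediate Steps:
$E = 13$ ($E = 14 - 1 = 13$)
$C{\left(S,W \right)} = - \frac{W}{3} - S W$ ($C{\left(S,W \right)} = - \frac{3 S W + W}{3} = - \frac{W + 3 S W}{3} = - \frac{W}{3} - S W$)
$V{\left(v,o \right)} = 18 + v^{2}$ ($V{\left(v,o \right)} = v^{2} + 18 = 18 + v^{2}$)
$V{\left(C{\left(4,g \right)},E \right)} \left(396 + \left(52 - -48\right)\right) = \left(18 + \left(\left(-1\right) \left(-5\right) \left(\frac{1}{3} + 4\right)\right)^{2}\right) \left(396 + \left(52 - -48\right)\right) = \left(18 + \left(\left(-1\right) \left(-5\right) \frac{13}{3}\right)^{2}\right) \left(396 + \left(52 + 48\right)\right) = \left(18 + \left(\frac{65}{3}\right)^{2}\right) \left(396 + 100\right) = \left(18 + \frac{4225}{9}\right) 496 = \frac{4387}{9} \cdot 496 = \frac{2175952}{9}$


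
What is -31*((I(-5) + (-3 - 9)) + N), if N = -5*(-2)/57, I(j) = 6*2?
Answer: -310/57 ≈ -5.4386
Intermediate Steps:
I(j) = 12
N = 10/57 (N = 10*(1/57) = 10/57 ≈ 0.17544)
-31*((I(-5) + (-3 - 9)) + N) = -31*((12 + (-3 - 9)) + 10/57) = -31*((12 - 12) + 10/57) = -31*(0 + 10/57) = -31*10/57 = -310/57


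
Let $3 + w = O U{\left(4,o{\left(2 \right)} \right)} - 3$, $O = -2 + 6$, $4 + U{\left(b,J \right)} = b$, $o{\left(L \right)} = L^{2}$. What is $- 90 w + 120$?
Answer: $660$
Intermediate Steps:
$U{\left(b,J \right)} = -4 + b$
$O = 4$
$w = -6$ ($w = -3 - \left(3 - 4 \left(-4 + 4\right)\right) = -3 + \left(4 \cdot 0 - 3\right) = -3 + \left(0 - 3\right) = -3 - 3 = -6$)
$- 90 w + 120 = \left(-90\right) \left(-6\right) + 120 = 540 + 120 = 660$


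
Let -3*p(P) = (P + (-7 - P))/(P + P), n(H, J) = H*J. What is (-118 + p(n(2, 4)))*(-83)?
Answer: 469531/48 ≈ 9781.9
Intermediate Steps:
p(P) = 7/(6*P) (p(P) = -(P + (-7 - P))/(3*(P + P)) = -(-7)/(3*(2*P)) = -(-7)*1/(2*P)/3 = -(-7)/(6*P) = 7/(6*P))
(-118 + p(n(2, 4)))*(-83) = (-118 + 7/(6*((2*4))))*(-83) = (-118 + (7/6)/8)*(-83) = (-118 + (7/6)*(⅛))*(-83) = (-118 + 7/48)*(-83) = -5657/48*(-83) = 469531/48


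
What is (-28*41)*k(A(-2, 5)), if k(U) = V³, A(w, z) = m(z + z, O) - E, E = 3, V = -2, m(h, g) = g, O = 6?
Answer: 9184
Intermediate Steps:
A(w, z) = 3 (A(w, z) = 6 - 1*3 = 6 - 3 = 3)
k(U) = -8 (k(U) = (-2)³ = -8)
(-28*41)*k(A(-2, 5)) = -28*41*(-8) = -1148*(-8) = 9184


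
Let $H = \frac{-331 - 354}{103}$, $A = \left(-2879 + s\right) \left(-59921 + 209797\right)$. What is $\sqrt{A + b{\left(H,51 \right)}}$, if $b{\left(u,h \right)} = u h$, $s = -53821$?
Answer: $\frac{i \sqrt{90154958841105}}{103} \approx 92184.0 i$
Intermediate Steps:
$A = -8497969200$ ($A = \left(-2879 - 53821\right) \left(-59921 + 209797\right) = \left(-56700\right) 149876 = -8497969200$)
$H = - \frac{685}{103}$ ($H = \left(-685\right) \frac{1}{103} = - \frac{685}{103} \approx -6.6505$)
$b{\left(u,h \right)} = h u$
$\sqrt{A + b{\left(H,51 \right)}} = \sqrt{-8497969200 + 51 \left(- \frac{685}{103}\right)} = \sqrt{-8497969200 - \frac{34935}{103}} = \sqrt{- \frac{875290862535}{103}} = \frac{i \sqrt{90154958841105}}{103}$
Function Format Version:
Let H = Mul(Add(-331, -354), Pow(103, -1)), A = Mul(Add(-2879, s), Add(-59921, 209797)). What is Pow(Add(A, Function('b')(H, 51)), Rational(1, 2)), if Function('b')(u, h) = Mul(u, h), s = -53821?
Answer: Mul(Rational(1, 103), I, Pow(90154958841105, Rational(1, 2))) ≈ Mul(92184., I)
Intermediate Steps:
A = -8497969200 (A = Mul(Add(-2879, -53821), Add(-59921, 209797)) = Mul(-56700, 149876) = -8497969200)
H = Rational(-685, 103) (H = Mul(-685, Rational(1, 103)) = Rational(-685, 103) ≈ -6.6505)
Function('b')(u, h) = Mul(h, u)
Pow(Add(A, Function('b')(H, 51)), Rational(1, 2)) = Pow(Add(-8497969200, Mul(51, Rational(-685, 103))), Rational(1, 2)) = Pow(Add(-8497969200, Rational(-34935, 103)), Rational(1, 2)) = Pow(Rational(-875290862535, 103), Rational(1, 2)) = Mul(Rational(1, 103), I, Pow(90154958841105, Rational(1, 2)))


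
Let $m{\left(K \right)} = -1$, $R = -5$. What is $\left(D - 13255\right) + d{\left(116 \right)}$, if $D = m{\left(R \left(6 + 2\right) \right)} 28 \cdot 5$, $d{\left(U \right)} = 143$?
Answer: $-13252$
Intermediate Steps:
$D = -140$ ($D = \left(-1\right) 28 \cdot 5 = \left(-28\right) 5 = -140$)
$\left(D - 13255\right) + d{\left(116 \right)} = \left(-140 - 13255\right) + 143 = -13395 + 143 = -13252$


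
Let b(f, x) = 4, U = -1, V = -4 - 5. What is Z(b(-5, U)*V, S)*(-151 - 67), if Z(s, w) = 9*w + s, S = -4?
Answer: 15696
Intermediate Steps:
V = -9
Z(s, w) = s + 9*w
Z(b(-5, U)*V, S)*(-151 - 67) = (4*(-9) + 9*(-4))*(-151 - 67) = (-36 - 36)*(-218) = -72*(-218) = 15696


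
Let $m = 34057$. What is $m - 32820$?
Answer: $1237$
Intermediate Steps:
$m - 32820 = 34057 - 32820 = 1237$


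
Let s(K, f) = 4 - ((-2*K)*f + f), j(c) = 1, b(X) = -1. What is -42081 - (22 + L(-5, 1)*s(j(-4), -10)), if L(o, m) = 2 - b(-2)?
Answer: -42085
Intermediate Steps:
L(o, m) = 3 (L(o, m) = 2 - 1*(-1) = 2 + 1 = 3)
s(K, f) = 4 - f + 2*K*f (s(K, f) = 4 - (-2*K*f + f) = 4 - (f - 2*K*f) = 4 + (-f + 2*K*f) = 4 - f + 2*K*f)
-42081 - (22 + L(-5, 1)*s(j(-4), -10)) = -42081 - (22 + 3*(4 - 1*(-10) + 2*1*(-10))) = -42081 - (22 + 3*(4 + 10 - 20)) = -42081 - (22 + 3*(-6)) = -42081 - (22 - 18) = -42081 - 1*4 = -42081 - 4 = -42085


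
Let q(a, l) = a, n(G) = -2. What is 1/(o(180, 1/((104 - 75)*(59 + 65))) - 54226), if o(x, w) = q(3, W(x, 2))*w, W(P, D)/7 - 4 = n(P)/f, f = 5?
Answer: -3596/194996693 ≈ -1.8441e-5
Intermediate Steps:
W(P, D) = 126/5 (W(P, D) = 28 + 7*(-2/5) = 28 - 14/5 = 126/5)
o(x, w) = 3*w
1/(o(180, 1/((104 - 75)*(59 + 65))) - 54226) = 1/(3/(((104 - 75)*(59 + 65))) - 54226) = 1/(3/((29*124)) - 54226) = 1/(3/3596 - 54226) = 1/(-194996693/3596) = -3596/194996693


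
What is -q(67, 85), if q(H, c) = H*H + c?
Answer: -4574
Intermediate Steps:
q(H, c) = c + H² (q(H, c) = H² + c = c + H²)
-q(67, 85) = -(85 + 67²) = -(85 + 4489) = -1*4574 = -4574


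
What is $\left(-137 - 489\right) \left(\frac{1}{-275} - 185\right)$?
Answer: $\frac{31848376}{275} \approx 1.1581 \cdot 10^{5}$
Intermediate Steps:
$\left(-137 - 489\right) \left(\frac{1}{-275} - 185\right) = - 626 \left(- \frac{1}{275} - 185\right) = \left(-626\right) \left(- \frac{50876}{275}\right) = \frac{31848376}{275}$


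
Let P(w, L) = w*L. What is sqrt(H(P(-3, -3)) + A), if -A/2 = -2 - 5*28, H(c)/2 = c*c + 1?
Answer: 8*sqrt(7) ≈ 21.166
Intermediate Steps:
P(w, L) = L*w
H(c) = 2 + 2*c**2 (H(c) = 2*(c*c + 1) = 2*(c**2 + 1) = 2*(1 + c**2) = 2 + 2*c**2)
A = 284 (A = -2*(-2 - 5*28) = -2*(-2 - 140) = -2*(-142) = 284)
sqrt(H(P(-3, -3)) + A) = sqrt((2 + 2*(-3*(-3))**2) + 284) = sqrt((2 + 2*9**2) + 284) = sqrt((2 + 2*81) + 284) = sqrt((2 + 162) + 284) = sqrt(164 + 284) = sqrt(448) = 8*sqrt(7)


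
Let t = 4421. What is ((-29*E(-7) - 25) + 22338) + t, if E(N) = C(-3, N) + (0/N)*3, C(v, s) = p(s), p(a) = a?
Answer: 26937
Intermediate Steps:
C(v, s) = s
E(N) = N (E(N) = N + (0/N)*3 = N + 0*3 = N + 0 = N)
((-29*E(-7) - 25) + 22338) + t = ((-29*(-7) - 25) + 22338) + 4421 = ((203 - 25) + 22338) + 4421 = (178 + 22338) + 4421 = 22516 + 4421 = 26937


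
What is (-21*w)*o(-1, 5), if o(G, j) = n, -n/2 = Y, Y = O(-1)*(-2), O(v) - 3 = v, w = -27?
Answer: 4536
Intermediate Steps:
O(v) = 3 + v
Y = -4 (Y = (3 - 1)*(-2) = 2*(-2) = -4)
n = 8 (n = -2*(-4) = 8)
o(G, j) = 8
(-21*w)*o(-1, 5) = -21*(-27)*8 = 567*8 = 4536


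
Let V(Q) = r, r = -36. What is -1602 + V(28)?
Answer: -1638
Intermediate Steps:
V(Q) = -36
-1602 + V(28) = -1602 - 36 = -1638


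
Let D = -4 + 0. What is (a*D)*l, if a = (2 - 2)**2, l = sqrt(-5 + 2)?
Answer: 0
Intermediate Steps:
D = -4
l = I*sqrt(3) (l = sqrt(-3) = I*sqrt(3) ≈ 1.732*I)
a = 0 (a = 0**2 = 0)
(a*D)*l = (0*(-4))*(I*sqrt(3)) = 0*(I*sqrt(3)) = 0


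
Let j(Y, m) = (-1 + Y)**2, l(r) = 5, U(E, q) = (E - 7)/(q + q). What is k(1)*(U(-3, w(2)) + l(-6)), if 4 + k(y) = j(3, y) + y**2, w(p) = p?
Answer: 5/2 ≈ 2.5000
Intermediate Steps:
U(E, q) = (-7 + E)/(2*q) (U(E, q) = (-7 + E)/((2*q)) = (-7 + E)*(1/(2*q)) = (-7 + E)/(2*q))
k(y) = y**2 (k(y) = -4 + ((-1 + 3)**2 + y**2) = -4 + (2**2 + y**2) = -4 + (4 + y**2) = y**2)
k(1)*(U(-3, w(2)) + l(-6)) = 1**2*((1/2)*(-7 - 3)/2 + 5) = 1*((1/2)*(1/2)*(-10) + 5) = 1*(-5/2 + 5) = 1*(5/2) = 5/2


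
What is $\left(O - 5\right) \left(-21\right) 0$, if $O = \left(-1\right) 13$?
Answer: $0$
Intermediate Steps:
$O = -13$
$\left(O - 5\right) \left(-21\right) 0 = \left(-13 - 5\right) \left(-21\right) 0 = \left(-18\right) \left(-21\right) 0 = 378 \cdot 0 = 0$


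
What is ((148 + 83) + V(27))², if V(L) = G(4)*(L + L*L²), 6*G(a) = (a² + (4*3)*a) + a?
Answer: 50001879321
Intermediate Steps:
G(a) = a²/6 + 13*a/6 (G(a) = ((a² + (4*3)*a) + a)/6 = ((a² + 12*a) + a)/6 = (a² + 13*a)/6 = a²/6 + 13*a/6)
V(L) = 34*L/3 + 34*L³/3 (V(L) = ((⅙)*4*(13 + 4))*(L + L*L²) = ((⅙)*4*17)*(L + L³) = 34*(L + L³)/3 = 34*L/3 + 34*L³/3)
((148 + 83) + V(27))² = ((148 + 83) + (34/3)*27*(1 + 27²))² = (231 + (34/3)*27*(1 + 729))² = (231 + (34/3)*27*730)² = (231 + 223380)² = 223611² = 50001879321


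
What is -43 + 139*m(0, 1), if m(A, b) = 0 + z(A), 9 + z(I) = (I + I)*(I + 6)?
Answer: -1294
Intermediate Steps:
z(I) = -9 + 2*I*(6 + I) (z(I) = -9 + (I + I)*(I + 6) = -9 + (2*I)*(6 + I) = -9 + 2*I*(6 + I))
m(A, b) = -9 + 2*A² + 12*A (m(A, b) = 0 + (-9 + 2*A² + 12*A) = -9 + 2*A² + 12*A)
-43 + 139*m(0, 1) = -43 + 139*(-9 + 2*0² + 12*0) = -43 + 139*(-9 + 2*0 + 0) = -43 + 139*(-9 + 0 + 0) = -43 + 139*(-9) = -43 - 1251 = -1294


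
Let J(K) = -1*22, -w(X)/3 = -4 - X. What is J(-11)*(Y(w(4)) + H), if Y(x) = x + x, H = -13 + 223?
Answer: -5676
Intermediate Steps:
w(X) = 12 + 3*X (w(X) = -3*(-4 - X) = 12 + 3*X)
J(K) = -22
H = 210
Y(x) = 2*x
J(-11)*(Y(w(4)) + H) = -22*(2*(12 + 3*4) + 210) = -22*(2*(12 + 12) + 210) = -22*(2*24 + 210) = -22*(48 + 210) = -22*258 = -5676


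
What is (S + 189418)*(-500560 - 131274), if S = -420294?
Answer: 145875306584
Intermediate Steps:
(S + 189418)*(-500560 - 131274) = (-420294 + 189418)*(-500560 - 131274) = -230876*(-631834) = 145875306584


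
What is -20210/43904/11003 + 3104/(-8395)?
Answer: -749818336499/2027710301120 ≈ -0.36979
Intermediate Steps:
-20210/43904/11003 + 3104/(-8395) = -20210*1/43904*(1/11003) + 3104*(-1/8395) = -10105/21952*1/11003 - 3104/8395 = -10105/241537856 - 3104/8395 = -749818336499/2027710301120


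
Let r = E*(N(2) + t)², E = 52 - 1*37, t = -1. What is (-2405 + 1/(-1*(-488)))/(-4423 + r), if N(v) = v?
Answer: 1173639/2151104 ≈ 0.54560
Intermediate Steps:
E = 15 (E = 52 - 37 = 15)
r = 15 (r = 15*(2 - 1)² = 15*1² = 15*1 = 15)
(-2405 + 1/(-1*(-488)))/(-4423 + r) = (-2405 + 1/(-1*(-488)))/(-4423 + 15) = (-2405 + 1/488)/(-4408) = (-2405 + 1/488)*(-1/4408) = -1173639/488*(-1/4408) = 1173639/2151104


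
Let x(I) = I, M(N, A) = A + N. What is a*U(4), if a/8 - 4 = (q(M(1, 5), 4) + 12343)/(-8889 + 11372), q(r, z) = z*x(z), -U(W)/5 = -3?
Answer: 2674920/2483 ≈ 1077.3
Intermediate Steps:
U(W) = 15 (U(W) = -5*(-3) = 15)
q(r, z) = z² (q(r, z) = z*z = z²)
a = 178328/2483 (a = 32 + 8*((4² + 12343)/(-8889 + 11372)) = 32 + 8*((16 + 12343)/2483) = 32 + 8*(12359*(1/2483)) = 32 + 8*(12359/2483) = 32 + 98872/2483 = 178328/2483 ≈ 71.820)
a*U(4) = (178328/2483)*15 = 2674920/2483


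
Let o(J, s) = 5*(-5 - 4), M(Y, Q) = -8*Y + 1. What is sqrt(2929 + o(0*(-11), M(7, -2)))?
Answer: 2*sqrt(721) ≈ 53.703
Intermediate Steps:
M(Y, Q) = 1 - 8*Y
o(J, s) = -45 (o(J, s) = 5*(-9) = -45)
sqrt(2929 + o(0*(-11), M(7, -2))) = sqrt(2929 - 45) = sqrt(2884) = 2*sqrt(721)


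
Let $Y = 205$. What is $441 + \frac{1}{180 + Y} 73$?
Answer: $\frac{169858}{385} \approx 441.19$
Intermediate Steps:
$441 + \frac{1}{180 + Y} 73 = 441 + \frac{1}{180 + 205} \cdot 73 = 441 + \frac{1}{385} \cdot 73 = 441 + \frac{73}{385} = \frac{169858}{385}$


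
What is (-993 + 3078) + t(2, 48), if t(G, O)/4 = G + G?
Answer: 2101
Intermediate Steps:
t(G, O) = 8*G (t(G, O) = 4*(G + G) = 4*(2*G) = 8*G)
(-993 + 3078) + t(2, 48) = (-993 + 3078) + 8*2 = 2085 + 16 = 2101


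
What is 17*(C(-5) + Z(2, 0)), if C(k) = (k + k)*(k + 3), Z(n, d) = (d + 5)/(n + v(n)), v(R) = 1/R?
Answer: 374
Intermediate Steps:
Z(n, d) = (5 + d)/(n + 1/n) (Z(n, d) = (d + 5)/(n + 1/n) = (5 + d)/(n + 1/n))
C(k) = 2*k*(3 + k) (C(k) = (2*k)*(3 + k) = 2*k*(3 + k))
17*(C(-5) + Z(2, 0)) = 17*(2*(-5)*(3 - 5) + 2*(5 + 0)/(1 + 2²)) = 17*(2*(-5)*(-2) + 2*5/(1 + 4)) = 17*(20 + 2*5/5) = 17*(20 + 2*(⅕)*5) = 17*(20 + 2) = 17*22 = 374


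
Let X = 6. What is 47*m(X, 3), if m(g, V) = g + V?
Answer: 423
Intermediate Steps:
m(g, V) = V + g
47*m(X, 3) = 47*(3 + 6) = 47*9 = 423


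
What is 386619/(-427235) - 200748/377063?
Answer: -231546291777/161094510805 ≈ -1.4373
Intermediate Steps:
386619/(-427235) - 200748/377063 = 386619*(-1/427235) - 200748*1/377063 = -386619/427235 - 200748/377063 = -231546291777/161094510805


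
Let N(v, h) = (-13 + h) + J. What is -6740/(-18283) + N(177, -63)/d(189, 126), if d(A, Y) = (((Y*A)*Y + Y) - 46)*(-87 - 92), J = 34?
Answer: 1810078864063/4910039295554 ≈ 0.36865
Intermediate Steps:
N(v, h) = 21 + h (N(v, h) = (-13 + h) + 34 = 21 + h)
d(A, Y) = 8234 - 179*Y - 179*A*Y² (d(A, Y) = (((A*Y)*Y + Y) - 46)*(-179) = ((A*Y² + Y) - 46)*(-179) = ((Y + A*Y²) - 46)*(-179) = (-46 + Y + A*Y²)*(-179) = 8234 - 179*Y - 179*A*Y²)
-6740/(-18283) + N(177, -63)/d(189, 126) = -6740/(-18283) + (21 - 63)/(8234 - 179*126 - 179*189*126²) = -6740*(-1/18283) - 42/(8234 - 22554 - 179*189*15876) = 6740/18283 - 42/(8234 - 22554 - 537100956) = 6740/18283 - 42/(-537115276) = 6740/18283 - 42*(-1/537115276) = 6740/18283 + 21/268557638 = 1810078864063/4910039295554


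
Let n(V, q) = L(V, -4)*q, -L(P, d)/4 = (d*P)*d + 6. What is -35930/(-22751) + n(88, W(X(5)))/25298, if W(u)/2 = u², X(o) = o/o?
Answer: 46542702/41111057 ≈ 1.1321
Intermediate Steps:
X(o) = 1
L(P, d) = -24 - 4*P*d² (L(P, d) = -4*((d*P)*d + 6) = -4*((P*d)*d + 6) = -4*(P*d² + 6) = -4*(6 + P*d²) = -24 - 4*P*d²)
W(u) = 2*u²
n(V, q) = q*(-24 - 64*V) (n(V, q) = (-24 - 4*V*(-4)²)*q = (-24 - 4*V*16)*q = (-24 - 64*V)*q = q*(-24 - 64*V))
-35930/(-22751) + n(88, W(X(5)))/25298 = -35930/(-22751) - 8*2*1²*(3 + 8*88)/25298 = -35930*(-1/22751) - 8*2*1*(3 + 704)*(1/25298) = 35930/22751 - 8*2*707*(1/25298) = 35930/22751 - 11312*1/25298 = 35930/22751 - 808/1807 = 46542702/41111057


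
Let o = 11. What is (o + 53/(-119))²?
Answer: 1577536/14161 ≈ 111.40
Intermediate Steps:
(o + 53/(-119))² = (11 + 53/(-119))² = (11 + 53*(-1/119))² = (11 - 53/119)² = (1256/119)² = 1577536/14161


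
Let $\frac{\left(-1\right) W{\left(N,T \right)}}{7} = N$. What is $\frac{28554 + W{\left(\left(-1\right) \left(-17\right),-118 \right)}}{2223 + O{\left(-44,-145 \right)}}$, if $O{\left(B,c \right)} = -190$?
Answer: $\frac{28435}{2033} \approx 13.987$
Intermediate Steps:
$W{\left(N,T \right)} = - 7 N$
$\frac{28554 + W{\left(\left(-1\right) \left(-17\right),-118 \right)}}{2223 + O{\left(-44,-145 \right)}} = \frac{28554 - 7 \left(\left(-1\right) \left(-17\right)\right)}{2223 - 190} = \frac{28554 - 119}{2033} = \left(28554 - 119\right) \frac{1}{2033} = 28435 \cdot \frac{1}{2033} = \frac{28435}{2033}$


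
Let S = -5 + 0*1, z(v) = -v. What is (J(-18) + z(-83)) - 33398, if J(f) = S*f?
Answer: -33225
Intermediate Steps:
S = -5 (S = -5 + 0 = -5)
J(f) = -5*f
(J(-18) + z(-83)) - 33398 = (-5*(-18) - 1*(-83)) - 33398 = (90 + 83) - 33398 = 173 - 33398 = -33225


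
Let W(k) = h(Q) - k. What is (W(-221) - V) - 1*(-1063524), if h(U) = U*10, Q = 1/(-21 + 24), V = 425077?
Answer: 1916014/3 ≈ 6.3867e+5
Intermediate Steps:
Q = 1/3 ≈ 0.33333
h(U) = 10*U
W(k) = 10/3 - k (W(k) = 10*(1/3) - k = 10/3 - k)
(W(-221) - V) - 1*(-1063524) = ((10/3 - 1*(-221)) - 1*425077) - 1*(-1063524) = ((10/3 + 221) - 425077) + 1063524 = (673/3 - 425077) + 1063524 = -1274558/3 + 1063524 = 1916014/3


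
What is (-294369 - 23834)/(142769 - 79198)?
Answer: -318203/63571 ≈ -5.0055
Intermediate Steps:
(-294369 - 23834)/(142769 - 79198) = -318203/63571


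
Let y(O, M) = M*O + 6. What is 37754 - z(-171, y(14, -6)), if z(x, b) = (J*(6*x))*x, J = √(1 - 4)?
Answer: 37754 - 175446*I*√3 ≈ 37754.0 - 3.0388e+5*I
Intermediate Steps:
J = I*√3 (J = √(-3) = I*√3 ≈ 1.732*I)
y(O, M) = 6 + M*O
z(x, b) = 6*I*√3*x² (z(x, b) = ((I*√3)*(6*x))*x = (6*I*x*√3)*x = 6*I*√3*x²)
37754 - z(-171, y(14, -6)) = 37754 - 6*I*√3*(-171)² = 37754 - 6*I*√3*29241 = 37754 - 175446*I*√3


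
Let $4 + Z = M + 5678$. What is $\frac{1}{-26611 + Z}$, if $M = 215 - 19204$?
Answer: $- \frac{1}{39926} \approx -2.5046 \cdot 10^{-5}$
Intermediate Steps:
$M = -18989$
$Z = -13315$ ($Z = -4 + \left(-18989 + 5678\right) = -4 - 13311 = -13315$)
$\frac{1}{-26611 + Z} = \frac{1}{-26611 - 13315} = \frac{1}{-39926} = - \frac{1}{39926}$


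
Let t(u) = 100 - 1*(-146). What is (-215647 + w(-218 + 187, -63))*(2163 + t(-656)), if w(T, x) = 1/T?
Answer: -16104304722/31 ≈ -5.1949e+8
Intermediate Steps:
t(u) = 246 (t(u) = 100 + 146 = 246)
(-215647 + w(-218 + 187, -63))*(2163 + t(-656)) = (-215647 + 1/(-218 + 187))*(2163 + 246) = (-215647 + 1/(-31))*2409 = (-215647 - 1/31)*2409 = -6685058/31*2409 = -16104304722/31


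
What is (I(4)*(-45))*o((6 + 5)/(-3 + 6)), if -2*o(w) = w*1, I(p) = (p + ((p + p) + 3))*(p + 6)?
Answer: 12375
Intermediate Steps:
I(p) = (3 + 3*p)*(6 + p) (I(p) = (p + (2*p + 3))*(6 + p) = (p + (3 + 2*p))*(6 + p) = (3 + 3*p)*(6 + p))
o(w) = -w/2
(I(4)*(-45))*o((6 + 5)/(-3 + 6)) = ((18 + 3*4**2 + 21*4)*(-45))*(-(6 + 5)/(2*(-3 + 6))) = ((18 + 3*16 + 84)*(-45))*(-11/(2*3)) = ((18 + 48 + 84)*(-45))*(-11/(2*3)) = (150*(-45))*(-1/2*11/3) = -6750*(-11/6) = 12375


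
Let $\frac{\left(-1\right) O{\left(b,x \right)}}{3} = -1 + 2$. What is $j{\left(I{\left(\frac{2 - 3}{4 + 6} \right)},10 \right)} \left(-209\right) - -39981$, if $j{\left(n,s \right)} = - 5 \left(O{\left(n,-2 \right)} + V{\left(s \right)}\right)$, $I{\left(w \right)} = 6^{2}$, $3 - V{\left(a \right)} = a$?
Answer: $29531$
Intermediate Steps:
$O{\left(b,x \right)} = -3$ ($O{\left(b,x \right)} = - 3 \left(-1 + 2\right) = \left(-3\right) 1 = -3$)
$V{\left(a \right)} = 3 - a$
$I{\left(w \right)} = 36$
$j{\left(n,s \right)} = 5 s$ ($j{\left(n,s \right)} = - 5 \left(-3 - \left(-3 + s\right)\right) = - 5 \left(- s\right) = 5 s$)
$j{\left(I{\left(\frac{2 - 3}{4 + 6} \right)},10 \right)} \left(-209\right) - -39981 = 5 \cdot 10 \left(-209\right) - -39981 = 50 \left(-209\right) + 39981 = -10450 + 39981 = 29531$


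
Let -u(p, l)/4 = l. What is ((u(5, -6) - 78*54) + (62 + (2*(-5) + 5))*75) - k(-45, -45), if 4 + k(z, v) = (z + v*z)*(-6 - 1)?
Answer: 13951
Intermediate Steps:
u(p, l) = -4*l
k(z, v) = -4 - 7*z - 7*v*z (k(z, v) = -4 + (z + v*z)*(-6 - 1) = -4 + (z + v*z)*(-7) = -4 + (-7*z - 7*v*z) = -4 - 7*z - 7*v*z)
((u(5, -6) - 78*54) + (62 + (2*(-5) + 5))*75) - k(-45, -45) = ((-4*(-6) - 78*54) + (62 + (2*(-5) + 5))*75) - (-4 - 7*(-45) - 7*(-45)*(-45)) = ((24 - 4212) + (62 + (-10 + 5))*75) - (-4 + 315 - 14175) = (-4188 + (62 - 5)*75) - 1*(-13864) = (-4188 + 57*75) + 13864 = (-4188 + 4275) + 13864 = 87 + 13864 = 13951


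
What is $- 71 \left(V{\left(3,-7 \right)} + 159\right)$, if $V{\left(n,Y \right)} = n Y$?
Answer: $-9798$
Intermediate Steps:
$V{\left(n,Y \right)} = Y n$
$- 71 \left(V{\left(3,-7 \right)} + 159\right) = - 71 \left(\left(-7\right) 3 + 159\right) = - 71 \left(-21 + 159\right) = \left(-71\right) 138 = -9798$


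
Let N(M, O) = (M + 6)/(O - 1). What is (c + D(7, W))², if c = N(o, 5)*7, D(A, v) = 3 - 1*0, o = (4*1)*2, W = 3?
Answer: 3025/4 ≈ 756.25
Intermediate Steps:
o = 8 (o = 4*2 = 8)
N(M, O) = (6 + M)/(-1 + O)
D(A, v) = 3 (D(A, v) = 3 + 0 = 3)
c = 49/2 (c = ((6 + 8)/(-1 + 5))*7 = (14/4)*7 = ((¼)*14)*7 = (7/2)*7 = 49/2 ≈ 24.500)
(c + D(7, W))² = (49/2 + 3)² = (55/2)² = 3025/4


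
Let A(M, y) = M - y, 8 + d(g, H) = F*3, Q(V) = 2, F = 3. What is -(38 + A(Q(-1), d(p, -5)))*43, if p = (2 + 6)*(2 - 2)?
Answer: -1677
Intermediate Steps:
p = 0 (p = 8*0 = 0)
d(g, H) = 1 (d(g, H) = -8 + 3*3 = -8 + 9 = 1)
-(38 + A(Q(-1), d(p, -5)))*43 = -(38 + (2 - 1*1))*43 = -(38 + (2 - 1))*43 = -(38 + 1)*43 = -39*43 = -1*1677 = -1677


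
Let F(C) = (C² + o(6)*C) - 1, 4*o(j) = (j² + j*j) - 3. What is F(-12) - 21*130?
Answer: -2794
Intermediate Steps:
o(j) = -¾ + j²/2 (o(j) = ((j² + j*j) - 3)/4 = ((j² + j²) - 3)/4 = (2*j² - 3)/4 = (-3 + 2*j²)/4 = -¾ + j²/2)
F(C) = -1 + C² + 69*C/4 (F(C) = (C² + (-¾ + (½)*6²)*C) - 1 = (C² + (-¾ + (½)*36)*C) - 1 = (C² + (-¾ + 18)*C) - 1 = (C² + 69*C/4) - 1 = -1 + C² + 69*C/4)
F(-12) - 21*130 = (-1 + (-12)² + (69/4)*(-12)) - 21*130 = (-1 + 144 - 207) - 2730 = -64 - 2730 = -2794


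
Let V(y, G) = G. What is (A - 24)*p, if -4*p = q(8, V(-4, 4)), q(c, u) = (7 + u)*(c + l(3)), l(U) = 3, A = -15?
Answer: 4719/4 ≈ 1179.8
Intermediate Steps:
q(c, u) = (3 + c)*(7 + u) (q(c, u) = (7 + u)*(c + 3) = (7 + u)*(3 + c) = (3 + c)*(7 + u))
p = -121/4 (p = -(21 + 3*4 + 7*8 + 8*4)/4 = -(21 + 12 + 56 + 32)/4 = -¼*121 = -121/4 ≈ -30.250)
(A - 24)*p = (-15 - 24)*(-121/4) = -39*(-121/4) = 4719/4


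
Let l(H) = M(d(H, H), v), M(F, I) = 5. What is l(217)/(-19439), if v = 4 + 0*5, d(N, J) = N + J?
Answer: -5/19439 ≈ -0.00025721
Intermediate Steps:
d(N, J) = J + N
v = 4 (v = 4 + 0 = 4)
l(H) = 5
l(217)/(-19439) = 5/(-19439) = 5*(-1/19439) = -5/19439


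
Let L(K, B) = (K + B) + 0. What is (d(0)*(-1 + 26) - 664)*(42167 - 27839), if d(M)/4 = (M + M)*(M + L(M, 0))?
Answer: -9513792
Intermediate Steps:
L(K, B) = B + K (L(K, B) = (B + K) + 0 = B + K)
d(M) = 16*M² (d(M) = 4*((M + M)*(M + (0 + M))) = 4*((2*M)*(M + M)) = 4*((2*M)*(2*M)) = 4*(4*M²) = 16*M²)
(d(0)*(-1 + 26) - 664)*(42167 - 27839) = ((16*0²)*(-1 + 26) - 664)*(42167 - 27839) = ((16*0)*25 - 664)*14328 = (0*25 - 664)*14328 = (0 - 664)*14328 = -664*14328 = -9513792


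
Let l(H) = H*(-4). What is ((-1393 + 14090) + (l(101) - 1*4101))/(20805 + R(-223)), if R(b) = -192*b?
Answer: 8192/63621 ≈ 0.12876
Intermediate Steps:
l(H) = -4*H
((-1393 + 14090) + (l(101) - 1*4101))/(20805 + R(-223)) = ((-1393 + 14090) + (-4*101 - 1*4101))/(20805 - 192*(-223)) = (12697 + (-404 - 4101))/(20805 + 42816) = (12697 - 4505)/63621 = 8192*(1/63621) = 8192/63621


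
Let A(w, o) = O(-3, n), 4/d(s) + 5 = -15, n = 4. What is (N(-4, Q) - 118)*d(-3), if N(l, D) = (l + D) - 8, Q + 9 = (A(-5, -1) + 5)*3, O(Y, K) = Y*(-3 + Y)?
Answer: 14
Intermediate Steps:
d(s) = -⅕ (d(s) = 4/(-5 - 15) = 4/(-20) = 4*(-1/20) = -⅕)
A(w, o) = 18 (A(w, o) = -3*(-3 - 3) = -3*(-6) = 18)
Q = 60 (Q = -9 + (18 + 5)*3 = -9 + 23*3 = -9 + 69 = 60)
N(l, D) = -8 + D + l (N(l, D) = (D + l) - 8 = -8 + D + l)
(N(-4, Q) - 118)*d(-3) = ((-8 + 60 - 4) - 118)*(-⅕) = (48 - 118)*(-⅕) = -70*(-⅕) = 14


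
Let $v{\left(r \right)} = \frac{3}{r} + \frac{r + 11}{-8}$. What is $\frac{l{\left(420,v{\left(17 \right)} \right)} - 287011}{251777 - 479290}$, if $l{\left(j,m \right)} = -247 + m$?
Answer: $\frac{9766885}{7735442} \approx 1.2626$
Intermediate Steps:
$v{\left(r \right)} = - \frac{11}{8} + \frac{3}{r} - \frac{r}{8}$ ($v{\left(r \right)} = \frac{3}{r} + \left(11 + r\right) \left(- \frac{1}{8}\right) = \frac{3}{r} - \left(\frac{11}{8} + \frac{r}{8}\right) = - \frac{11}{8} + \frac{3}{r} - \frac{r}{8}$)
$\frac{l{\left(420,v{\left(17 \right)} \right)} - 287011}{251777 - 479290} = \frac{\left(-247 + \frac{24 - 17 \left(11 + 17\right)}{8 \cdot 17}\right) - 287011}{251777 - 479290} = \frac{\left(-247 + \frac{1}{8} \cdot \frac{1}{17} \left(24 - 17 \cdot 28\right)\right) - 287011}{-227513} = \left(\left(-247 + \frac{1}{8} \cdot \frac{1}{17} \left(24 - 476\right)\right) - 287011\right) \left(- \frac{1}{227513}\right) = \left(\left(-247 + \frac{1}{8} \cdot \frac{1}{17} \left(-452\right)\right) - 287011\right) \left(- \frac{1}{227513}\right) = \left(\left(-247 - \frac{113}{34}\right) - 287011\right) \left(- \frac{1}{227513}\right) = \left(- \frac{8511}{34} - 287011\right) \left(- \frac{1}{227513}\right) = \left(- \frac{9766885}{34}\right) \left(- \frac{1}{227513}\right) = \frac{9766885}{7735442}$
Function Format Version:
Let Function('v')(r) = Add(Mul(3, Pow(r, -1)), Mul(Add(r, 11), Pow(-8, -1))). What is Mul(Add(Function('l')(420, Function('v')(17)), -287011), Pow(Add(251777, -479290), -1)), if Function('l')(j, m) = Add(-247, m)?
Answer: Rational(9766885, 7735442) ≈ 1.2626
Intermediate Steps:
Function('v')(r) = Add(Rational(-11, 8), Mul(3, Pow(r, -1)), Mul(Rational(-1, 8), r)) (Function('v')(r) = Add(Mul(3, Pow(r, -1)), Mul(Add(11, r), Rational(-1, 8))) = Add(Mul(3, Pow(r, -1)), Add(Rational(-11, 8), Mul(Rational(-1, 8), r))) = Add(Rational(-11, 8), Mul(3, Pow(r, -1)), Mul(Rational(-1, 8), r)))
Mul(Add(Function('l')(420, Function('v')(17)), -287011), Pow(Add(251777, -479290), -1)) = Mul(Add(Add(-247, Mul(Rational(1, 8), Pow(17, -1), Add(24, Mul(-1, 17, Add(11, 17))))), -287011), Pow(Add(251777, -479290), -1)) = Mul(Add(Add(-247, Mul(Rational(1, 8), Rational(1, 17), Add(24, Mul(-1, 17, 28)))), -287011), Pow(-227513, -1)) = Mul(Add(Add(-247, Mul(Rational(1, 8), Rational(1, 17), Add(24, -476))), -287011), Rational(-1, 227513)) = Mul(Add(Add(-247, Mul(Rational(1, 8), Rational(1, 17), -452)), -287011), Rational(-1, 227513)) = Mul(Add(Add(-247, Rational(-113, 34)), -287011), Rational(-1, 227513)) = Mul(Add(Rational(-8511, 34), -287011), Rational(-1, 227513)) = Mul(Rational(-9766885, 34), Rational(-1, 227513)) = Rational(9766885, 7735442)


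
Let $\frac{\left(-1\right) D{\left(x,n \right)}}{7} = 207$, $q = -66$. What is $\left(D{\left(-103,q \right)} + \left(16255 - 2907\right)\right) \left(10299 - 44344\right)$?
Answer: $-405101455$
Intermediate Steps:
$D{\left(x,n \right)} = -1449$ ($D{\left(x,n \right)} = \left(-7\right) 207 = -1449$)
$\left(D{\left(-103,q \right)} + \left(16255 - 2907\right)\right) \left(10299 - 44344\right) = \left(-1449 + \left(16255 - 2907\right)\right) \left(10299 - 44344\right) = \left(-1449 + 13348\right) \left(-34045\right) = 11899 \left(-34045\right) = -405101455$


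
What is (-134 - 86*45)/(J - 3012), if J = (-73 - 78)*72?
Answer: 77/267 ≈ 0.28839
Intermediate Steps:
J = -10872 (J = -151*72 = -10872)
(-134 - 86*45)/(J - 3012) = (-134 - 86*45)/(-10872 - 3012) = (-134 - 3870)/(-13884) = -4004*(-1/13884) = 77/267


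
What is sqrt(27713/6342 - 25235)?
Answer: I*sqrt(20710209606)/906 ≈ 158.84*I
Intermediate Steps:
sqrt(27713/6342 - 25235) = sqrt(27713*(1/6342) - 25235) = sqrt(3959/906 - 25235) = sqrt(-22858951/906) = I*sqrt(20710209606)/906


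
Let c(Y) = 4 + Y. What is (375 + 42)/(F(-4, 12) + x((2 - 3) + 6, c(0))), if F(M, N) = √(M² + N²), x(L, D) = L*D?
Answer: 139/4 - 139*√10/20 ≈ 12.772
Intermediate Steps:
x(L, D) = D*L
(375 + 42)/(F(-4, 12) + x((2 - 3) + 6, c(0))) = (375 + 42)/(√((-4)² + 12²) + (4 + 0)*((2 - 3) + 6)) = 417/(√(16 + 144) + 4*(-1 + 6)) = 417/(√160 + 4*5) = 417/(4*√10 + 20) = 417/(20 + 4*√10)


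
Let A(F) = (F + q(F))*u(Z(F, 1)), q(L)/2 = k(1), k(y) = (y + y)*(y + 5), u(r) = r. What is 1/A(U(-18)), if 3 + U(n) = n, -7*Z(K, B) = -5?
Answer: 7/15 ≈ 0.46667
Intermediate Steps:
Z(K, B) = 5/7 (Z(K, B) = -⅐*(-5) = 5/7)
U(n) = -3 + n
k(y) = 2*y*(5 + y) (k(y) = (2*y)*(5 + y) = 2*y*(5 + y))
q(L) = 24 (q(L) = 2*(2*1*(5 + 1)) = 2*(2*1*6) = 2*12 = 24)
A(F) = 120/7 + 5*F/7 (A(F) = (F + 24)*(5/7) = (24 + F)*(5/7) = 120/7 + 5*F/7)
1/A(U(-18)) = 1/(120/7 + 5*(-3 - 18)/7) = 1/(120/7 + (5/7)*(-21)) = 1/(120/7 - 15) = 1/(15/7) = 7/15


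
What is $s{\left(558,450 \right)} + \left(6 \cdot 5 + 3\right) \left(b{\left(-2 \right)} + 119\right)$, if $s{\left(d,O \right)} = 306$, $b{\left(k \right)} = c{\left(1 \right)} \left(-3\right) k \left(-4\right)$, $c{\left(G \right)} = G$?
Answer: $3441$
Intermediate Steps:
$b{\left(k \right)} = 12 k$ ($b{\left(k \right)} = 1 \left(-3\right) k \left(-4\right) = - 3 \left(- 4 k\right) = 12 k$)
$s{\left(558,450 \right)} + \left(6 \cdot 5 + 3\right) \left(b{\left(-2 \right)} + 119\right) = 306 + \left(6 \cdot 5 + 3\right) \left(12 \left(-2\right) + 119\right) = 306 + \left(30 + 3\right) \left(-24 + 119\right) = 306 + 33 \cdot 95 = 306 + 3135 = 3441$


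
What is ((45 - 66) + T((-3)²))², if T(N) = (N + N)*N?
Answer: 19881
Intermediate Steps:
T(N) = 2*N² (T(N) = (2*N)*N = 2*N²)
((45 - 66) + T((-3)²))² = ((45 - 66) + 2*((-3)²)²)² = (-21 + 2*9²)² = (-21 + 2*81)² = (-21 + 162)² = 141² = 19881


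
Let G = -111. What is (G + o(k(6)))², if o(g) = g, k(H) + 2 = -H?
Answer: 14161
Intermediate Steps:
k(H) = -2 - H
(G + o(k(6)))² = (-111 + (-2 - 1*6))² = (-111 + (-2 - 6))² = (-111 - 8)² = (-119)² = 14161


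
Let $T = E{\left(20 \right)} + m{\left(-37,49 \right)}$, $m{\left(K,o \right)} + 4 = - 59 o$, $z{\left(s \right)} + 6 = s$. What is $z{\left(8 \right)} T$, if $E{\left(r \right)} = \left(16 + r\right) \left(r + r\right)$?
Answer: $-2910$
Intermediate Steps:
$E{\left(r \right)} = 2 r \left(16 + r\right)$ ($E{\left(r \right)} = \left(16 + r\right) 2 r = 2 r \left(16 + r\right)$)
$z{\left(s \right)} = -6 + s$
$m{\left(K,o \right)} = -4 - 59 o$
$T = -1455$ ($T = 2 \cdot 20 \left(16 + 20\right) - 2895 = 2 \cdot 20 \cdot 36 - 2895 = 1440 - 2895 = -1455$)
$z{\left(8 \right)} T = \left(-6 + 8\right) \left(-1455\right) = 2 \left(-1455\right) = -2910$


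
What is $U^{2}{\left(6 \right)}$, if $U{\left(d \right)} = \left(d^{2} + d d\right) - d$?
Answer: $4356$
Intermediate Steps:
$U{\left(d \right)} = - d + 2 d^{2}$ ($U{\left(d \right)} = \left(d^{2} + d^{2}\right) - d = 2 d^{2} - d = - d + 2 d^{2}$)
$U^{2}{\left(6 \right)} = \left(6 \left(-1 + 2 \cdot 6\right)\right)^{2} = \left(6 \left(-1 + 12\right)\right)^{2} = \left(6 \cdot 11\right)^{2} = 66^{2} = 4356$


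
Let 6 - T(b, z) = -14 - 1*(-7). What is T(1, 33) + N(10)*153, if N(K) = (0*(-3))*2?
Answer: 13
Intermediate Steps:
T(b, z) = 13 (T(b, z) = 6 - (-14 - 1*(-7)) = 6 - (-14 + 7) = 6 - 1*(-7) = 6 + 7 = 13)
N(K) = 0 (N(K) = 0*2 = 0)
T(1, 33) + N(10)*153 = 13 + 0*153 = 13 + 0 = 13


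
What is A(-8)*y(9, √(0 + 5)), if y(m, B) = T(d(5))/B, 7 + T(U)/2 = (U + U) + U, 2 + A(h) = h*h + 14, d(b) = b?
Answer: 1216*√5/5 ≈ 543.81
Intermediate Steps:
A(h) = 12 + h² (A(h) = -2 + (h*h + 14) = -2 + (h² + 14) = -2 + (14 + h²) = 12 + h²)
T(U) = -14 + 6*U (T(U) = -14 + 2*((U + U) + U) = -14 + 2*(2*U + U) = -14 + 2*(3*U) = -14 + 6*U)
y(m, B) = 16/B (y(m, B) = (-14 + 6*5)/B = (-14 + 30)/B = 16/B)
A(-8)*y(9, √(0 + 5)) = (12 + (-8)²)*(16/(√(0 + 5))) = (12 + 64)*(16/(√5)) = 76*(16*(√5/5)) = 76*(16*√5/5) = 1216*√5/5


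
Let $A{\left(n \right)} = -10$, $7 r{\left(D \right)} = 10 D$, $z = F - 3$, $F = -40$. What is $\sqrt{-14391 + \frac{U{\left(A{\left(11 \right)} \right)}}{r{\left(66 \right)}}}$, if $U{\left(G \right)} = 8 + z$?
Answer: $\frac{i \sqrt{62688813}}{66} \approx 119.96 i$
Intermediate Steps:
$z = -43$ ($z = -40 - 3 = -43$)
$r{\left(D \right)} = \frac{10 D}{7}$
$U{\left(G \right)} = -35$ ($U{\left(G \right)} = 8 - 43 = -35$)
$\sqrt{-14391 + \frac{U{\left(A{\left(11 \right)} \right)}}{r{\left(66 \right)}}} = \sqrt{-14391 - \frac{35}{\frac{10}{7} \cdot 66}} = \sqrt{-14391 - \frac{35}{\frac{660}{7}}} = \sqrt{-14391 - \frac{49}{132}} = \sqrt{- \frac{1899661}{132}} = \frac{i \sqrt{62688813}}{66}$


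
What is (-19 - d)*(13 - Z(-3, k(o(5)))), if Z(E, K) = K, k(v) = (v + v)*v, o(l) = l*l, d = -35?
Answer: -19792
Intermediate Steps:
o(l) = l**2
k(v) = 2*v**2 (k(v) = (2*v)*v = 2*v**2)
(-19 - d)*(13 - Z(-3, k(o(5)))) = (-19 - 1*(-35))*(13 - 2*(5**2)**2) = (-19 + 35)*(13 - 2*25**2) = 16*(13 - 2*625) = 16*(13 - 1*1250) = 16*(13 - 1250) = 16*(-1237) = -19792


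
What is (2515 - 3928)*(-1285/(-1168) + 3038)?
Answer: -5015682297/1168 ≈ -4.2942e+6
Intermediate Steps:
(2515 - 3928)*(-1285/(-1168) + 3038) = -1413*(-1285*(-1/1168) + 3038) = -1413*(1285/1168 + 3038) = -1413*3549669/1168 = -5015682297/1168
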